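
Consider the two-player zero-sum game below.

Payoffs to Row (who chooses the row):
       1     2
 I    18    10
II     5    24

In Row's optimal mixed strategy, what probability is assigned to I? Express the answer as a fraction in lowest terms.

Row minima are 10 and 5, so Row's maximin is 10; column maxima are 18 and 24, so Column's minimax is 18. These differ, so the equilibrium is in mixed strategies.
Let Row play I with probability p. Column is indifferent when 18p + 5(1−p) = 10p + 24(1−p), giving p = 19/27.

19/27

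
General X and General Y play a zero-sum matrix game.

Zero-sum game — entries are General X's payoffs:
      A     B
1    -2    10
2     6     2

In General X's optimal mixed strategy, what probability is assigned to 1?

Row minima are -2 and 2, so General X's maximin is 2; column maxima are 6 and 10, so General Y's minimax is 6. These differ, so the equilibrium is in mixed strategies.
Let General X play 1 with probability p. General Y is indifferent when −2p + 6(1−p) = 10p + 2(1−p), giving p = 1/4.

1/4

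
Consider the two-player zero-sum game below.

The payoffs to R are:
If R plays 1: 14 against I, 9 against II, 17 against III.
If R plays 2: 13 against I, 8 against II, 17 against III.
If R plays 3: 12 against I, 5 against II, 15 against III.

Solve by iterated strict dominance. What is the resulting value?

Row 3 is strictly dominated by row 1 (14>12, 9>5, 17>15); eliminate 3.
Column III is strictly dominated by I for C (14<17, 13<17); eliminate III.
Column I is strictly dominated by II for C (9<14, 8<13); eliminate I.
Row 2 is strictly dominated by row 1 (9>8); eliminate 2.
Only (1, II) remains, with payoff 9.

9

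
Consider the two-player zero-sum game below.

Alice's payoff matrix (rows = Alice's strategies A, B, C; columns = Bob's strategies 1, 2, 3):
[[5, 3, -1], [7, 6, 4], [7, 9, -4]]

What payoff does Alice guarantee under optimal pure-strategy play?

4

Row minima: -1, 4, -4 → Alice's maximin is 4.
Column maxima: 7, 9, 4 → Bob's minimax is 4.
They coincide at (B, 3), so the value is 4.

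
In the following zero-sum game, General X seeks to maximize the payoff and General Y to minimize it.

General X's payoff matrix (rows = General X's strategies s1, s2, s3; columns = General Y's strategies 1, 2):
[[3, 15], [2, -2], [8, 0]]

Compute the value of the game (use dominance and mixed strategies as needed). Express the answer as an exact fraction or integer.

Row s2 is strictly dominated by row s3, so General X never plays it.
The remaining 2×2 game on (s1, s3) × (1, 2) has no saddle point. Let General X play s1 with probability p; indifference gives 3p + 8(1−p) = 15p, so p = 2/5.
Similarly General Y's optimal q on 1 is 3/4, and the value is 3·(3/4) + (15)·(1/4) = 6.

6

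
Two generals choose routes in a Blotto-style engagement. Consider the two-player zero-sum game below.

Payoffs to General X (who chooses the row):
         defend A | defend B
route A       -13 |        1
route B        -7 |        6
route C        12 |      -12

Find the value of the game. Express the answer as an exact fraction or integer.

Row route A is strictly dominated by row route B, so General X never plays it.
The remaining 2×2 game on (route B, route C) × (defend A, defend B) has no saddle point. Let General X play route B with probability p; indifference gives −7p + 12(1−p) = 6p − 12(1−p), so p = 24/37.
Similarly General Y's optimal q on defend A is 18/37, and the value is -7·(18/37) + (6)·(19/37) = -12/37.

-12/37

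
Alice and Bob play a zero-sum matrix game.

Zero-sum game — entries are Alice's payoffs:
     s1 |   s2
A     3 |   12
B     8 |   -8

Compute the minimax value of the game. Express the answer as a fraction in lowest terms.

24/5

Row minima are 3 and -8, so Alice's maximin is 3; column maxima are 8 and 12, so Bob's minimax is 8. These differ, so the equilibrium is in mixed strategies.
Let Alice play A with probability p. Bob is indifferent when 3p + 8(1−p) = 12p − 8(1−p), giving p = 16/25.
Let Bob play s1 with probability q. Alice is indifferent when 3q + 12(1−q) = 8q − 8(1−q), giving q = 4/5.
The value is 3·(4/5) + (12)·(1/5) = 24/5.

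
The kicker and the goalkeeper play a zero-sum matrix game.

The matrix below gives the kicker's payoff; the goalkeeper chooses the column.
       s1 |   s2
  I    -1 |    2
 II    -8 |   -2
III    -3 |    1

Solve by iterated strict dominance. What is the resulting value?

-1

Column s2 is strictly dominated by s1 for the goalkeeper (-1<2, -8<-2, -3<1); eliminate s2.
Row II is strictly dominated by row I (-1>-8); eliminate II.
Row III is strictly dominated by row I (-1>-3); eliminate III.
Only (I, s1) remains, with payoff -1.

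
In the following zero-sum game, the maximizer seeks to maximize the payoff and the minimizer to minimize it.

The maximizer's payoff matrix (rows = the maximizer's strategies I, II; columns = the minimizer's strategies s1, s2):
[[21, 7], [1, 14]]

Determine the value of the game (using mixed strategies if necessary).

287/27

Row minima are 7 and 1, so the maximizer's maximin is 7; column maxima are 21 and 14, so the minimizer's minimax is 14. These differ, so the equilibrium is in mixed strategies.
Let the maximizer play I with probability p. The minimizer is indifferent when 21p + (1−p) = 7p + 14(1−p), giving p = 13/27.
Let the minimizer play s1 with probability q. The maximizer is indifferent when 21q + 7(1−q) = q + 14(1−q), giving q = 7/27.
The value is 21·(7/27) + (7)·(20/27) = 287/27.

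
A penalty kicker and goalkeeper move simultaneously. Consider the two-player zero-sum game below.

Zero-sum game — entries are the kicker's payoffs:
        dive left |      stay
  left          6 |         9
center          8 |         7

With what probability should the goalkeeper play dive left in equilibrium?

1/2

Row minima are 6 and 7, so the kicker's maximin is 7; column maxima are 8 and 9, so the goalkeeper's minimax is 8. These differ, so the equilibrium is in mixed strategies.
Let the goalkeeper play dive left with probability q. The kicker is indifferent when 6q + 9(1−q) = 8q + 7(1−q), giving q = 1/2.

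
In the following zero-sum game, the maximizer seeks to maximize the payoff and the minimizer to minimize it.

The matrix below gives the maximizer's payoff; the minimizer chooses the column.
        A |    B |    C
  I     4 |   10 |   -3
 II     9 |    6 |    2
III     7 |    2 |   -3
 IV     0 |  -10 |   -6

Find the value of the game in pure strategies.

2

Row minima: -3, 2, -3, -10 → the maximizer's maximin is 2.
Column maxima: 9, 10, 2 → the minimizer's minimax is 2.
They coincide at (II, C), so the value is 2.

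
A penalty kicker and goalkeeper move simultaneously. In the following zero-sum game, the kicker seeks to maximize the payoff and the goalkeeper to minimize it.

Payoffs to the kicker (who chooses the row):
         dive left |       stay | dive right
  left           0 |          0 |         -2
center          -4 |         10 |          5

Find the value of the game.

-8/11

Column stay is strictly dominated by dive right for the goalkeeper (it gives the kicker more in every row).
The remaining 2×2 game on (left, center) × (dive left, dive right) has no saddle point. Let the kicker play left with probability p; indifference gives −4(1−p) = −2p + 5(1−p), so p = 9/11.
Similarly the goalkeeper's optimal q on dive left is 7/11, and the value is 0·(7/11) + (-2)·(4/11) = -8/11.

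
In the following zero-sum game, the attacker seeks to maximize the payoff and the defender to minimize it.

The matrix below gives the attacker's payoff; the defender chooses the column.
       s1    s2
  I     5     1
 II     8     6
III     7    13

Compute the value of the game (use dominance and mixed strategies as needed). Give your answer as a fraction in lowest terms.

Row I is strictly dominated by row II, so the attacker never plays it.
The remaining 2×2 game on (II, III) × (s1, s2) has no saddle point. Let the attacker play II with probability p; indifference gives 8p + 7(1−p) = 6p + 13(1−p), so p = 3/4.
Similarly the defender's optimal q on s1 is 7/8, and the value is 8·(7/8) + (6)·(1/8) = 31/4.

31/4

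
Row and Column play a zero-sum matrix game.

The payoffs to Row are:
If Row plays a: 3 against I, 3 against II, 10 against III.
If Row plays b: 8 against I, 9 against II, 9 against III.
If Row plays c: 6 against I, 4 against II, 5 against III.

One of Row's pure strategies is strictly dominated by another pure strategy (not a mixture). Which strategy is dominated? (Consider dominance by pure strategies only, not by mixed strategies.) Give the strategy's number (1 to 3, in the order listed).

3

Compare c with b: 8 > 6, 9 > 4, 9 > 5.
So b strictly dominates c for Row; c is strictly dominated.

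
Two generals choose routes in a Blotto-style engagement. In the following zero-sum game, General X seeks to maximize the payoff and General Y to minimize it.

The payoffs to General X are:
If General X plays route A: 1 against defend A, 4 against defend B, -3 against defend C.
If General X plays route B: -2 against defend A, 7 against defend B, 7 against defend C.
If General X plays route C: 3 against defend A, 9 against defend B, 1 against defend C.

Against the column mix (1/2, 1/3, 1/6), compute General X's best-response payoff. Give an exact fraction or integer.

route A: (1)·(1/2) + (4)·(1/3) + (-3)·(1/6) = 4/3.
route B: (-2)·(1/2) + (7)·(1/3) + (7)·(1/6) = 5/2.
route C: (3)·(1/2) + (9)·(1/3) + (1)·(1/6) = 14/3.
The best pure response is route C with expected payoff 14/3.

14/3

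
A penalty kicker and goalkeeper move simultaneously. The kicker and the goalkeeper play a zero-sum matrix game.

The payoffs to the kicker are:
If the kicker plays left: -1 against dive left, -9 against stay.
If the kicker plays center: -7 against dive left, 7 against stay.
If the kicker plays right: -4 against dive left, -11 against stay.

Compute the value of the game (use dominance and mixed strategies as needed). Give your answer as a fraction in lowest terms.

Row right is strictly dominated by row left, so the kicker never plays it.
The remaining 2×2 game on (left, center) × (dive left, stay) has no saddle point. Let the kicker play left with probability p; indifference gives −p − 7(1−p) = −9p + 7(1−p), so p = 7/11.
Similarly the goalkeeper's optimal q on dive left is 8/11, and the value is -1·(8/11) + (-9)·(3/11) = -35/11.

-35/11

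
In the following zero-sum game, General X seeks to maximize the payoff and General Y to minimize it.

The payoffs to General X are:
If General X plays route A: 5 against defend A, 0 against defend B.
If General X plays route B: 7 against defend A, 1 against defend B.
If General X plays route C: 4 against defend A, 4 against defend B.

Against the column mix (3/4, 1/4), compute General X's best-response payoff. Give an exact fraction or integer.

11/2

route A: (5)·(3/4) + (0)·(1/4) = 15/4.
route B: (7)·(3/4) + (1)·(1/4) = 11/2.
route C: (4)·(3/4) + (4)·(1/4) = 4.
The best pure response is route B with expected payoff 11/2.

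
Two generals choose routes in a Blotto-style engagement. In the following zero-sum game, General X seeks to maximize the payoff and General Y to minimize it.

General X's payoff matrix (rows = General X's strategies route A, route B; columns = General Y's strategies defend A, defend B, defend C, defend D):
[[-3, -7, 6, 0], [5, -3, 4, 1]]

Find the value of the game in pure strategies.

Row minima: -7, -3 → General X's maximin is -3.
Column maxima: 5, -3, 6, 1 → General Y's minimax is -3.
They coincide at (route B, defend B), so the value is -3.

-3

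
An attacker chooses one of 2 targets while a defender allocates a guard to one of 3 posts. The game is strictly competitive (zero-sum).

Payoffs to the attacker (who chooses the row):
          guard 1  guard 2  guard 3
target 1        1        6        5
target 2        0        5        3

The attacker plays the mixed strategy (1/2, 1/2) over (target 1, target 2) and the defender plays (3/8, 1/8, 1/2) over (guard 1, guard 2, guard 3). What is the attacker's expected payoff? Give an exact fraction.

23/8

Against (3/8, 1/8, 1/2), each row's expected payoff is target 1: 29/8; target 2: 17/8.
Taking the (1/2, 1/2)-weighted average: (1/2)·(29/8) + (1/2)·(17/8) = 23/8.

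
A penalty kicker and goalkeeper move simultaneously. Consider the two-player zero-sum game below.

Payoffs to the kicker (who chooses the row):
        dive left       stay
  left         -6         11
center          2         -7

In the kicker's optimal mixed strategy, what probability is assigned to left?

Row minima are -6 and -7, so the kicker's maximin is -6; column maxima are 2 and 11, so the goalkeeper's minimax is 2. These differ, so the equilibrium is in mixed strategies.
Let the kicker play left with probability p. The goalkeeper is indifferent when −6p + 2(1−p) = 11p − 7(1−p), giving p = 9/26.

9/26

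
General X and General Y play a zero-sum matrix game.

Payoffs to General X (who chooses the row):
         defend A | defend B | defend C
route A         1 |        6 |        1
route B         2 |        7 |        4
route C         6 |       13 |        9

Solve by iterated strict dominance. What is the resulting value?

6

Row route A is strictly dominated by row route B (2>1, 7>6, 4>1); eliminate route A.
Row route B is strictly dominated by row route C (6>2, 13>7, 9>4); eliminate route B.
Column defend C is strictly dominated by defend A for General Y (6<9); eliminate defend C.
Column defend B is strictly dominated by defend A for General Y (6<13); eliminate defend B.
Only (route C, defend A) remains, with payoff 6.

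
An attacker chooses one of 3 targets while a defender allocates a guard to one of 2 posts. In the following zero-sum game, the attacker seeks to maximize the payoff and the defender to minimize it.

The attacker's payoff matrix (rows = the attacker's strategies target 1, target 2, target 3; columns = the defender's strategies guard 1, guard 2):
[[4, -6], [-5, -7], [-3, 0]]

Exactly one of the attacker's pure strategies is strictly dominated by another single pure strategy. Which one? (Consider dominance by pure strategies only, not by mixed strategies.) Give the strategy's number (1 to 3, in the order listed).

Compare target 2 with target 1: 4 > -5, -6 > -7.
So target 1 strictly dominates target 2 for the attacker; target 2 is strictly dominated.

2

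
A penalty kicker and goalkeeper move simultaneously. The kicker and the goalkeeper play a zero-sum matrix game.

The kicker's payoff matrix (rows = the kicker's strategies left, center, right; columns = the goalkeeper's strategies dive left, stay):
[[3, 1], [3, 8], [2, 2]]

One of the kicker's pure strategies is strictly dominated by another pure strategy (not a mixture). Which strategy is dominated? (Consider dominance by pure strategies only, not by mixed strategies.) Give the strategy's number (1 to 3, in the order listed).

3

Compare right with center: 3 > 2, 8 > 2.
So center strictly dominates right for the kicker; right is strictly dominated.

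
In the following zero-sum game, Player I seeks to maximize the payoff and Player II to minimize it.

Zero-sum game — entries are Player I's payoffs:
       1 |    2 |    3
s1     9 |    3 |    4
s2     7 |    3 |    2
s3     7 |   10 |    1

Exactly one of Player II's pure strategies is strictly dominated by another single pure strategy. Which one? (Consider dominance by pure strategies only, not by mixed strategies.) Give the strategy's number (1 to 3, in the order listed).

Player II prefers columns that give Player I less. Compare 1 with 3: 4 < 9, 2 < 7, 1 < 7.
So 3 strictly dominates 1 for Player II; 1 is strictly dominated.

1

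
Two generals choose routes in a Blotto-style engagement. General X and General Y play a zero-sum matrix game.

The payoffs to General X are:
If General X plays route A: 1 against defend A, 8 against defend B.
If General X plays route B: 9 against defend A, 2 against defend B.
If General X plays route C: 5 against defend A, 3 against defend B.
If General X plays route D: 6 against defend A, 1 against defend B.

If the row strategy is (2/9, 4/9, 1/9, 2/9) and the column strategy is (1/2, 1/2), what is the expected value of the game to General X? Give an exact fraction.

Against (1/2, 1/2), each row's expected payoff is route A: 9/2; route B: 11/2; route C: 4; route D: 7/2.
Taking the (2/9, 4/9, 1/9, 2/9)-weighted average: (2/9)·(9/2) + (4/9)·(11/2) + (1/9)·(4) + (2/9)·(7/2) = 14/3.

14/3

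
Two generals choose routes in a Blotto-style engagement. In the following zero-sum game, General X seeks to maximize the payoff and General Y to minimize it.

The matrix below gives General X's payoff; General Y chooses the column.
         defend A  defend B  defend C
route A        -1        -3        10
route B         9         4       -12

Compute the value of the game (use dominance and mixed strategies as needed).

4/29

Column defend A is strictly dominated by defend B for General Y (it gives General X more in every row).
The remaining 2×2 game on (route A, route B) × (defend B, defend C) has no saddle point. Let General X play route A with probability p; indifference gives −3p + 4(1−p) = 10p − 12(1−p), so p = 16/29.
Similarly General Y's optimal q on defend B is 22/29, and the value is -3·(22/29) + (10)·(7/29) = 4/29.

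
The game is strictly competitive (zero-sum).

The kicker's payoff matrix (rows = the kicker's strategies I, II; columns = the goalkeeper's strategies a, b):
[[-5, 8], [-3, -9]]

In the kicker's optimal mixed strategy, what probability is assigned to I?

6/19

Row minima are -5 and -9, so the kicker's maximin is -5; column maxima are -3 and 8, so the goalkeeper's minimax is -3. These differ, so the equilibrium is in mixed strategies.
Let the kicker play I with probability p. The goalkeeper is indifferent when −5p − 3(1−p) = 8p − 9(1−p), giving p = 6/19.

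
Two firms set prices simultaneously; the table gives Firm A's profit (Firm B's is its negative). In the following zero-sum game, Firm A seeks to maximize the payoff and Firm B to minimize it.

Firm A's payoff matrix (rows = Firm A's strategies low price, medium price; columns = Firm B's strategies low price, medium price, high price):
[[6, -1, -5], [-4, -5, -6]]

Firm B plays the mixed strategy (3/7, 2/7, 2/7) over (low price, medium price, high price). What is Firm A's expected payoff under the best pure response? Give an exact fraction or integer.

6/7

low price: (6)·(3/7) + (-1)·(2/7) + (-5)·(2/7) = 6/7.
medium price: (-4)·(3/7) + (-5)·(2/7) + (-6)·(2/7) = -34/7.
The best pure response is low price with expected payoff 6/7.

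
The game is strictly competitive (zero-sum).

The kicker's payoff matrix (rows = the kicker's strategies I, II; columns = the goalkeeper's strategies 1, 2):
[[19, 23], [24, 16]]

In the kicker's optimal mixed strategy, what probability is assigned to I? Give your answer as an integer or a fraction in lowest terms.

2/3

Row minima are 19 and 16, so the kicker's maximin is 19; column maxima are 24 and 23, so the goalkeeper's minimax is 23. These differ, so the equilibrium is in mixed strategies.
Let the kicker play I with probability p. The goalkeeper is indifferent when 19p + 24(1−p) = 23p + 16(1−p), giving p = 2/3.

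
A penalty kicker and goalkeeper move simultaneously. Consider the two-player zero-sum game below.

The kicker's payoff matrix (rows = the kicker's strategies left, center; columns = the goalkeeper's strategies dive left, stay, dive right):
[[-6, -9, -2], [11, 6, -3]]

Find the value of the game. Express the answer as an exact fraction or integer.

Column dive left is strictly dominated by stay for the goalkeeper (it gives the kicker more in every row).
The remaining 2×2 game on (left, center) × (stay, dive right) has no saddle point. Let the kicker play left with probability p; indifference gives −9p + 6(1−p) = −2p − 3(1−p), so p = 9/16.
Similarly the goalkeeper's optimal q on stay is 1/16, and the value is -9·(1/16) + (-2)·(15/16) = -39/16.

-39/16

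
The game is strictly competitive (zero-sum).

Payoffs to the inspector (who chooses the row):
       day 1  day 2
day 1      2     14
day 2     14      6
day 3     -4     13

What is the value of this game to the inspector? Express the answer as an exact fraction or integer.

46/5

Row day 3 is strictly dominated by row day 1, so the inspector never plays it.
The remaining 2×2 game on (day 1, day 2) × (day 1, day 2) has no saddle point. Let the inspector play day 1 with probability p; indifference gives 2p + 14(1−p) = 14p + 6(1−p), so p = 2/5.
Similarly the inspectee's optimal q on day 1 is 2/5, and the value is 2·(2/5) + (14)·(3/5) = 46/5.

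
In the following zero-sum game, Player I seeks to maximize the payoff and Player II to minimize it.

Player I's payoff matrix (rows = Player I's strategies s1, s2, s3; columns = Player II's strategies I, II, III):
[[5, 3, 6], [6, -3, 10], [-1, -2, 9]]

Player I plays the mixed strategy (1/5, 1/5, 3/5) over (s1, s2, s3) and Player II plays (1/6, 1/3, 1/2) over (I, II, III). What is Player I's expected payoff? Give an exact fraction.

Against (1/6, 1/3, 1/2), each row's expected payoff is s1: 29/6; s2: 5; s3: 11/3.
Taking the (1/5, 1/5, 3/5)-weighted average: (1/5)·(29/6) + (1/5)·(5) + (3/5)·(11/3) = 25/6.

25/6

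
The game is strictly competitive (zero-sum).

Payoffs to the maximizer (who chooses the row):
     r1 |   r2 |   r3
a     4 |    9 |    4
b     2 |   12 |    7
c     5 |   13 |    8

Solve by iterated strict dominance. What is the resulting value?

5

Column r2 is strictly dominated by r1 for the minimizer (4<9, 2<12, 5<13); eliminate r2.
Row b is strictly dominated by row c (5>2, 8>7); eliminate b.
Row a is strictly dominated by row c (5>4, 8>4); eliminate a.
Column r3 is strictly dominated by r1 for the minimizer (5<8); eliminate r3.
Only (c, r1) remains, with payoff 5.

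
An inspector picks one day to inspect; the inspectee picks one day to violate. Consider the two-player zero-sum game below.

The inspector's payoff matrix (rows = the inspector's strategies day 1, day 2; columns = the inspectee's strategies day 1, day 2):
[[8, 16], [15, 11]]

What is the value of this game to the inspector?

Row minima are 8 and 11, so the inspector's maximin is 11; column maxima are 15 and 16, so the inspectee's minimax is 15. These differ, so the equilibrium is in mixed strategies.
Let the inspector play day 1 with probability p. The inspectee is indifferent when 8p + 15(1−p) = 16p + 11(1−p), giving p = 1/3.
Let the inspectee play day 1 with probability q. The inspector is indifferent when 8q + 16(1−q) = 15q + 11(1−q), giving q = 5/12.
The value is 8·(5/12) + (16)·(7/12) = 38/3.

38/3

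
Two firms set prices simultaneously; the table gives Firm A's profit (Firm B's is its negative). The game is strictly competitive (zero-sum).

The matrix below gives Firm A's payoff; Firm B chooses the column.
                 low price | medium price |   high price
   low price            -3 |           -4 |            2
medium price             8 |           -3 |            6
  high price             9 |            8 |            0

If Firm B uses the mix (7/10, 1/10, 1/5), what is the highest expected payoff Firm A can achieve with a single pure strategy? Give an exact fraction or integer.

low price: (-3)·(7/10) + (-4)·(1/10) + (2)·(1/5) = -21/10.
medium price: (8)·(7/10) + (-3)·(1/10) + (6)·(1/5) = 13/2.
high price: (9)·(7/10) + (8)·(1/10) + (0)·(1/5) = 71/10.
The best pure response is high price with expected payoff 71/10.

71/10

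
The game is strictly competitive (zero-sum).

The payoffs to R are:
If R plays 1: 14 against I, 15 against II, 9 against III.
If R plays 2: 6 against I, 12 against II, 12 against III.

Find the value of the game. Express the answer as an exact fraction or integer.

Column II is strictly dominated by I for C (it gives R more in every row).
The remaining 2×2 game on (1, 2) × (I, III) has no saddle point. Let R play 1 with probability p; indifference gives 14p + 6(1−p) = 9p + 12(1−p), so p = 6/11.
Similarly C's optimal q on I is 3/11, and the value is 14·(3/11) + (9)·(8/11) = 114/11.

114/11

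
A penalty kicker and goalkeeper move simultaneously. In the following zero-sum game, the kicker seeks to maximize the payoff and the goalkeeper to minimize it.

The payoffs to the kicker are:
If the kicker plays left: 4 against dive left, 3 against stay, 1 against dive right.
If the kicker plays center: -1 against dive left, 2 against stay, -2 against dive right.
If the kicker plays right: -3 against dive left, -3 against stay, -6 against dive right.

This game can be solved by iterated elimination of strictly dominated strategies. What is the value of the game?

Column dive left is strictly dominated by dive right for the goalkeeper (1<4, -2<-1, -6<-3); eliminate dive left.
Row center is strictly dominated by row left (3>2, 1>-2); eliminate center.
Column stay is strictly dominated by dive right for the goalkeeper (1<3, -6<-3); eliminate stay.
Row right is strictly dominated by row left (1>-6); eliminate right.
Only (left, dive right) remains, with payoff 1.

1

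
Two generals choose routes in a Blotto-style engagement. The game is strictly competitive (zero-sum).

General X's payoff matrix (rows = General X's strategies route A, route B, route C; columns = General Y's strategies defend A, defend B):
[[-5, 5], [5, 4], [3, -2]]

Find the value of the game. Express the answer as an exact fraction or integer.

Row route C is strictly dominated by row route B, so General X never plays it.
The remaining 2×2 game on (route A, route B) × (defend A, defend B) has no saddle point. Let General X play route A with probability p; indifference gives −5p + 5(1−p) = 5p + 4(1−p), so p = 1/11.
Similarly General Y's optimal q on defend A is 1/11, and the value is -5·(1/11) + (5)·(10/11) = 45/11.

45/11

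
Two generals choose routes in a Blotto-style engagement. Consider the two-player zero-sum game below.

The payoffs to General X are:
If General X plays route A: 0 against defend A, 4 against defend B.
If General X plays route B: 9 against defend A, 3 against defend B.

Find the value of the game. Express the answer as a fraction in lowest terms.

Row minima are 0 and 3, so General X's maximin is 3; column maxima are 9 and 4, so General Y's minimax is 4. These differ, so the equilibrium is in mixed strategies.
Let General X play route A with probability p. General Y is indifferent when 9(1−p) = 4p + 3(1−p), giving p = 3/5.
Let General Y play defend A with probability q. General X is indifferent when 4(1−q) = 9q + 3(1−q), giving q = 1/10.
The value is 0·(1/10) + (4)·(9/10) = 18/5.

18/5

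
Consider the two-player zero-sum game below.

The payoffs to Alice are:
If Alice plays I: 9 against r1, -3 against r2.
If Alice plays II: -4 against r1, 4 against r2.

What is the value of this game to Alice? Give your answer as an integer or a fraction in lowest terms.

Row minima are -3 and -4, so Alice's maximin is -3; column maxima are 9 and 4, so Bob's minimax is 4. These differ, so the equilibrium is in mixed strategies.
Let Alice play I with probability p. Bob is indifferent when 9p − 4(1−p) = −3p + 4(1−p), giving p = 2/5.
Let Bob play r1 with probability q. Alice is indifferent when 9q − 3(1−q) = −4q + 4(1−q), giving q = 7/20.
The value is 9·(7/20) + (-3)·(13/20) = 6/5.

6/5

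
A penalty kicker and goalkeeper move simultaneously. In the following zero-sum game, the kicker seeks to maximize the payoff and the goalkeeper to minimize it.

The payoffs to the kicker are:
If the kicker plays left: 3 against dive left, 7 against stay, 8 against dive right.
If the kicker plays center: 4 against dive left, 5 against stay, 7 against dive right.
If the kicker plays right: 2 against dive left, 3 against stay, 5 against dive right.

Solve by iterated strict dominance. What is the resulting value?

Row right is strictly dominated by row left (3>2, 7>3, 8>5); eliminate right.
Column dive right is strictly dominated by dive left for the goalkeeper (3<8, 4<7); eliminate dive right.
Column stay is strictly dominated by dive left for the goalkeeper (3<7, 4<5); eliminate stay.
Row left is strictly dominated by row center (4>3); eliminate left.
Only (center, dive left) remains, with payoff 4.

4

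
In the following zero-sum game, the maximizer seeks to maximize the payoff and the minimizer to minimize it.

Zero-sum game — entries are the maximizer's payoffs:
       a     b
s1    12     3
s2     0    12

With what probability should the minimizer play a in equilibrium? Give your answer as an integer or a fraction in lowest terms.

Row minima are 3 and 0, so the maximizer's maximin is 3; column maxima are 12 and 12, so the minimizer's minimax is 12. These differ, so the equilibrium is in mixed strategies.
Let the minimizer play a with probability q. The maximizer is indifferent when 12q + 3(1−q) = 12(1−q), giving q = 3/7.

3/7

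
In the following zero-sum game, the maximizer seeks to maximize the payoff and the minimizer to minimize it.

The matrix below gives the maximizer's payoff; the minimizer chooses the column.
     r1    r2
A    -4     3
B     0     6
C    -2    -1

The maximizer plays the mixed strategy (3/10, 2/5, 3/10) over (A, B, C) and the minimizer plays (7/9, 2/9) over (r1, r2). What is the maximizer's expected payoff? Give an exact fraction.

-11/15

Against (7/9, 2/9), each row's expected payoff is A: -22/9; B: 4/3; C: -16/9.
Taking the (3/10, 2/5, 3/10)-weighted average: (3/10)·(-22/9) + (2/5)·(4/3) + (3/10)·(-16/9) = -11/15.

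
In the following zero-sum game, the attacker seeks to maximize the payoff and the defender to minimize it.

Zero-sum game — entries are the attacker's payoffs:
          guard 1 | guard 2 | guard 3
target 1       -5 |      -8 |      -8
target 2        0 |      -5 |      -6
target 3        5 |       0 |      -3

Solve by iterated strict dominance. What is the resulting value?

-3

Column guard 1 is strictly dominated by guard 2 for the defender (-8<-5, -5<0, 0<5); eliminate guard 1.
Row target 1 is strictly dominated by row target 2 (-5>-8, -6>-8); eliminate target 1.
Row target 2 is strictly dominated by row target 3 (0>-5, -3>-6); eliminate target 2.
Column guard 2 is strictly dominated by guard 3 for the defender (-3<0); eliminate guard 2.
Only (target 3, guard 3) remains, with payoff -3.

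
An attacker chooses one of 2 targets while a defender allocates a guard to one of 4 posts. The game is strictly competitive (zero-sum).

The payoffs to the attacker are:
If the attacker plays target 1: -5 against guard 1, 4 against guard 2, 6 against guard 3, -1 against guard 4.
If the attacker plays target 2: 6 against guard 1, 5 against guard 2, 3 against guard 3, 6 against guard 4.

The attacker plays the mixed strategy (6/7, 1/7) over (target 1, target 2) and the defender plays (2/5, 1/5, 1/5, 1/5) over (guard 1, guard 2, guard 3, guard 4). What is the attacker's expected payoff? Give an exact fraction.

4/7

Against (2/5, 1/5, 1/5, 1/5), each row's expected payoff is target 1: -1/5; target 2: 26/5.
Taking the (6/7, 1/7)-weighted average: (6/7)·(-1/5) + (1/7)·(26/5) = 4/7.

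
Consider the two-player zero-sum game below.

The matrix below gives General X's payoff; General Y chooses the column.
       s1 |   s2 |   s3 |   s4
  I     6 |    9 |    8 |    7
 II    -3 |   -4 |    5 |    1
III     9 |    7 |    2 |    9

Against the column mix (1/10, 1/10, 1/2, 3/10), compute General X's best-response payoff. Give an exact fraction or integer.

I: (6)·(1/10) + (9)·(1/10) + (8)·(1/2) + (7)·(3/10) = 38/5.
II: (-3)·(1/10) + (-4)·(1/10) + (5)·(1/2) + (1)·(3/10) = 21/10.
III: (9)·(1/10) + (7)·(1/10) + (2)·(1/2) + (9)·(3/10) = 53/10.
The best pure response is I with expected payoff 38/5.

38/5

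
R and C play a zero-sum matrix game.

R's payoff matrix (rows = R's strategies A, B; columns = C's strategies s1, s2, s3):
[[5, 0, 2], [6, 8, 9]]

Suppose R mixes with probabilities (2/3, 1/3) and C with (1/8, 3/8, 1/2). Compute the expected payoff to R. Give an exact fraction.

23/6

Against (1/8, 3/8, 1/2), each row's expected payoff is A: 13/8; B: 33/4.
Taking the (2/3, 1/3)-weighted average: (2/3)·(13/8) + (1/3)·(33/4) = 23/6.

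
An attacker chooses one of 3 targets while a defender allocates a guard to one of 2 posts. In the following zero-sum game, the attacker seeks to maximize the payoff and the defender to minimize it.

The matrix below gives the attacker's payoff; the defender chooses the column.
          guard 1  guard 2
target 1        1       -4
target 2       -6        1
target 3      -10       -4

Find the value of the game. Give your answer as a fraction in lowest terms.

-23/12

Row target 3 is strictly dominated by row target 2, so the attacker never plays it.
The remaining 2×2 game on (target 1, target 2) × (guard 1, guard 2) has no saddle point. Let the attacker play target 1 with probability p; indifference gives p − 6(1−p) = −4p + (1−p), so p = 7/12.
Similarly the defender's optimal q on guard 1 is 5/12, and the value is 1·(5/12) + (-4)·(7/12) = -23/12.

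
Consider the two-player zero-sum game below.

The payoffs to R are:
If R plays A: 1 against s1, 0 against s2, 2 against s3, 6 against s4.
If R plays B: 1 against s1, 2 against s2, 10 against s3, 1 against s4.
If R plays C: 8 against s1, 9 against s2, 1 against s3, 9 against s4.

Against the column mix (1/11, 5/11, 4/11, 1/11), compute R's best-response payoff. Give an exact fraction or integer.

6

A: (1)·(1/11) + (0)·(5/11) + (2)·(4/11) + (6)·(1/11) = 15/11.
B: (1)·(1/11) + (2)·(5/11) + (10)·(4/11) + (1)·(1/11) = 52/11.
C: (8)·(1/11) + (9)·(5/11) + (1)·(4/11) + (9)·(1/11) = 6.
The best pure response is C with expected payoff 6.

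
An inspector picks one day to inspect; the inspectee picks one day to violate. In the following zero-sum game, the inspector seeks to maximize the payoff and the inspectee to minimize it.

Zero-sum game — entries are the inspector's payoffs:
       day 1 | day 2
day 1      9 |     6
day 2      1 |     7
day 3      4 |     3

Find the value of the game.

19/3

Row day 3 is strictly dominated by row day 1, so the inspector never plays it.
The remaining 2×2 game on (day 1, day 2) × (day 1, day 2) has no saddle point. Let the inspector play day 1 with probability p; indifference gives 9p + (1−p) = 6p + 7(1−p), so p = 2/3.
Similarly the inspectee's optimal q on day 1 is 1/9, and the value is 9·(1/9) + (6)·(8/9) = 19/3.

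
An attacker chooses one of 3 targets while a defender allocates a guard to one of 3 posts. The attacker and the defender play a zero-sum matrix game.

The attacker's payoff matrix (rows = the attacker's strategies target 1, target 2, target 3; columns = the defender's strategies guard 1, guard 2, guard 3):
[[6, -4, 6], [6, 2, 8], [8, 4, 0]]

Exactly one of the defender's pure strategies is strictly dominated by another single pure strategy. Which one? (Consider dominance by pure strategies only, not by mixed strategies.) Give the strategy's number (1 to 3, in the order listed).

1

The defender prefers columns that give the attacker less. Compare guard 1 with guard 2: -4 < 6, 2 < 6, 4 < 8.
So guard 2 strictly dominates guard 1 for the defender; guard 1 is strictly dominated.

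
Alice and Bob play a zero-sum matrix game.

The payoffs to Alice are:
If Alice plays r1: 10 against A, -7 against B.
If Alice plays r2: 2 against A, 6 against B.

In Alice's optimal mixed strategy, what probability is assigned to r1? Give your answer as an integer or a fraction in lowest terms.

4/21

Row minima are -7 and 2, so Alice's maximin is 2; column maxima are 10 and 6, so Bob's minimax is 6. These differ, so the equilibrium is in mixed strategies.
Let Alice play r1 with probability p. Bob is indifferent when 10p + 2(1−p) = −7p + 6(1−p), giving p = 4/21.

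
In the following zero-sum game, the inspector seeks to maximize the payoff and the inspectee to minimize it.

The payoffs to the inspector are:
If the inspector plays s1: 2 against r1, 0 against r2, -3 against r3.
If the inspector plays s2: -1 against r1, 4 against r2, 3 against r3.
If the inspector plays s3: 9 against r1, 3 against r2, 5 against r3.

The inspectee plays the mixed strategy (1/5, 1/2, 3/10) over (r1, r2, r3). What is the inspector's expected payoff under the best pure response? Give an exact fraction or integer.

24/5

s1: (2)·(1/5) + (0)·(1/2) + (-3)·(3/10) = -1/2.
s2: (-1)·(1/5) + (4)·(1/2) + (3)·(3/10) = 27/10.
s3: (9)·(1/5) + (3)·(1/2) + (5)·(3/10) = 24/5.
The best pure response is s3 with expected payoff 24/5.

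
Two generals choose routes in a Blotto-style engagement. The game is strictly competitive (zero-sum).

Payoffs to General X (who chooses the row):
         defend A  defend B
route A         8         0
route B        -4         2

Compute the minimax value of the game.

8/7

Row minima are 0 and -4, so General X's maximin is 0; column maxima are 8 and 2, so General Y's minimax is 2. These differ, so the equilibrium is in mixed strategies.
Let General X play route A with probability p. General Y is indifferent when 8p − 4(1−p) = 2(1−p), giving p = 3/7.
Let General Y play defend A with probability q. General X is indifferent when 8q = −4q + 2(1−q), giving q = 1/7.
The value is 8·(1/7) + (0)·(6/7) = 8/7.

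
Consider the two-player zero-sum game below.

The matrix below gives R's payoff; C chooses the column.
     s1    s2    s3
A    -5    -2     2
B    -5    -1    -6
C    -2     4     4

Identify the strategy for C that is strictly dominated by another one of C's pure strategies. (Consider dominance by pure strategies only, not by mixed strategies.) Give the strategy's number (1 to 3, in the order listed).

C prefers columns that give R less. Compare s2 with s1: -5 < -2, -5 < -1, -2 < 4.
So s1 strictly dominates s2 for C; s2 is strictly dominated.

2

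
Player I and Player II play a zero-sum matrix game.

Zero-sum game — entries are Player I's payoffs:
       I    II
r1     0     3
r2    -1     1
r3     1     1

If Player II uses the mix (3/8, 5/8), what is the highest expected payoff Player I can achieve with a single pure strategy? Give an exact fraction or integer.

15/8

r1: (0)·(3/8) + (3)·(5/8) = 15/8.
r2: (-1)·(3/8) + (1)·(5/8) = 1/4.
r3: (1)·(3/8) + (1)·(5/8) = 1.
The best pure response is r1 with expected payoff 15/8.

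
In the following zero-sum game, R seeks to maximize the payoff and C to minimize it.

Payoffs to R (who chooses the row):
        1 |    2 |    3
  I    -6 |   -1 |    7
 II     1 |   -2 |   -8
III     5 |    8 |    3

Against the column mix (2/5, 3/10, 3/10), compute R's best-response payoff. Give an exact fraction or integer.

I: (-6)·(2/5) + (-1)·(3/10) + (7)·(3/10) = -3/5.
II: (1)·(2/5) + (-2)·(3/10) + (-8)·(3/10) = -13/5.
III: (5)·(2/5) + (8)·(3/10) + (3)·(3/10) = 53/10.
The best pure response is III with expected payoff 53/10.

53/10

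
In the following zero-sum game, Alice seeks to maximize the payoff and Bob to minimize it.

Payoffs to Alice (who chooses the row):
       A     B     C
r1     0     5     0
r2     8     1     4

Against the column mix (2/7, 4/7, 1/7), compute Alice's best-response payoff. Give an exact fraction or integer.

r1: (0)·(2/7) + (5)·(4/7) + (0)·(1/7) = 20/7.
r2: (8)·(2/7) + (1)·(4/7) + (4)·(1/7) = 24/7.
The best pure response is r2 with expected payoff 24/7.

24/7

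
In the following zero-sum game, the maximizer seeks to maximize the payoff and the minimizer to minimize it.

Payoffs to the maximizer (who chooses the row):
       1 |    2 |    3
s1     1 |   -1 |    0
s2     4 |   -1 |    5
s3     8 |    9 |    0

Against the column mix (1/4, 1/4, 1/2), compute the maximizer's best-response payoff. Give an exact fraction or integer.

s1: (1)·(1/4) + (-1)·(1/4) + (0)·(1/2) = 0.
s2: (4)·(1/4) + (-1)·(1/4) + (5)·(1/2) = 13/4.
s3: (8)·(1/4) + (9)·(1/4) + (0)·(1/2) = 17/4.
The best pure response is s3 with expected payoff 17/4.

17/4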